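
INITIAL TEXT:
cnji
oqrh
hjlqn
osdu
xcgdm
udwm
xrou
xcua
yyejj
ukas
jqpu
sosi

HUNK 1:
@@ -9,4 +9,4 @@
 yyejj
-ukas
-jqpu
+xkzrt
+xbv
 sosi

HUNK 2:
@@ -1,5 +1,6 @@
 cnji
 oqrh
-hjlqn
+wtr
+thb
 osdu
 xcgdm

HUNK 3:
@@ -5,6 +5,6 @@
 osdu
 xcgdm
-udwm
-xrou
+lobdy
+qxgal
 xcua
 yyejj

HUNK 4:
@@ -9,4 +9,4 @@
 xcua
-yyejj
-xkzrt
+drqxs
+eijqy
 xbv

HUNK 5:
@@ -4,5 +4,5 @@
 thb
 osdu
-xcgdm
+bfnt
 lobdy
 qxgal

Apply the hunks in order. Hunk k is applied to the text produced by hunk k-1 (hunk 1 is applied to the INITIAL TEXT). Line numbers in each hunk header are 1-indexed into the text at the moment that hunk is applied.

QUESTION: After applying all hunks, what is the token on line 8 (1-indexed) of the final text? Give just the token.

Answer: qxgal

Derivation:
Hunk 1: at line 9 remove [ukas,jqpu] add [xkzrt,xbv] -> 12 lines: cnji oqrh hjlqn osdu xcgdm udwm xrou xcua yyejj xkzrt xbv sosi
Hunk 2: at line 1 remove [hjlqn] add [wtr,thb] -> 13 lines: cnji oqrh wtr thb osdu xcgdm udwm xrou xcua yyejj xkzrt xbv sosi
Hunk 3: at line 5 remove [udwm,xrou] add [lobdy,qxgal] -> 13 lines: cnji oqrh wtr thb osdu xcgdm lobdy qxgal xcua yyejj xkzrt xbv sosi
Hunk 4: at line 9 remove [yyejj,xkzrt] add [drqxs,eijqy] -> 13 lines: cnji oqrh wtr thb osdu xcgdm lobdy qxgal xcua drqxs eijqy xbv sosi
Hunk 5: at line 4 remove [xcgdm] add [bfnt] -> 13 lines: cnji oqrh wtr thb osdu bfnt lobdy qxgal xcua drqxs eijqy xbv sosi
Final line 8: qxgal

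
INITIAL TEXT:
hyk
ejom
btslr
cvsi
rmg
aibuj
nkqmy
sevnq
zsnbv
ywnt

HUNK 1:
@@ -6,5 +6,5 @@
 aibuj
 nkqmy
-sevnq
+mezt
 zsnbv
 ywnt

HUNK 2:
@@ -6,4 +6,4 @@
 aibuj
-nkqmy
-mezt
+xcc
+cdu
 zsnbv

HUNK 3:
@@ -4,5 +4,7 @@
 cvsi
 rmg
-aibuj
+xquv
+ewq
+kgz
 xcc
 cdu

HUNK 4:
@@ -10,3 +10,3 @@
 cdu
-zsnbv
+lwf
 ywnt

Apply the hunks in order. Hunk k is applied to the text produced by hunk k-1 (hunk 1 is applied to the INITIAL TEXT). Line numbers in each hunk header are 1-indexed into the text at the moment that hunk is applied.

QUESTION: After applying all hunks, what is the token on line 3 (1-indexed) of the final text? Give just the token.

Hunk 1: at line 6 remove [sevnq] add [mezt] -> 10 lines: hyk ejom btslr cvsi rmg aibuj nkqmy mezt zsnbv ywnt
Hunk 2: at line 6 remove [nkqmy,mezt] add [xcc,cdu] -> 10 lines: hyk ejom btslr cvsi rmg aibuj xcc cdu zsnbv ywnt
Hunk 3: at line 4 remove [aibuj] add [xquv,ewq,kgz] -> 12 lines: hyk ejom btslr cvsi rmg xquv ewq kgz xcc cdu zsnbv ywnt
Hunk 4: at line 10 remove [zsnbv] add [lwf] -> 12 lines: hyk ejom btslr cvsi rmg xquv ewq kgz xcc cdu lwf ywnt
Final line 3: btslr

Answer: btslr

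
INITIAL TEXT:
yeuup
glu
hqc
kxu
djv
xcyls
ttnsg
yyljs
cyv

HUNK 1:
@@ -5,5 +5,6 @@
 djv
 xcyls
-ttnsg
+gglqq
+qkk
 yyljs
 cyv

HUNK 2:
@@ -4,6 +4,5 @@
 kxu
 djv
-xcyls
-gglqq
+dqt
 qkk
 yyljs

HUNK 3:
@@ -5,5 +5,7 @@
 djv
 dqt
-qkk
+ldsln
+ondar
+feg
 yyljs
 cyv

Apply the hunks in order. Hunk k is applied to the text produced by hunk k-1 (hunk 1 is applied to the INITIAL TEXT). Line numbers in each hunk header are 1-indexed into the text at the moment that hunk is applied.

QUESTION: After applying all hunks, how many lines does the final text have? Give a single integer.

Answer: 11

Derivation:
Hunk 1: at line 5 remove [ttnsg] add [gglqq,qkk] -> 10 lines: yeuup glu hqc kxu djv xcyls gglqq qkk yyljs cyv
Hunk 2: at line 4 remove [xcyls,gglqq] add [dqt] -> 9 lines: yeuup glu hqc kxu djv dqt qkk yyljs cyv
Hunk 3: at line 5 remove [qkk] add [ldsln,ondar,feg] -> 11 lines: yeuup glu hqc kxu djv dqt ldsln ondar feg yyljs cyv
Final line count: 11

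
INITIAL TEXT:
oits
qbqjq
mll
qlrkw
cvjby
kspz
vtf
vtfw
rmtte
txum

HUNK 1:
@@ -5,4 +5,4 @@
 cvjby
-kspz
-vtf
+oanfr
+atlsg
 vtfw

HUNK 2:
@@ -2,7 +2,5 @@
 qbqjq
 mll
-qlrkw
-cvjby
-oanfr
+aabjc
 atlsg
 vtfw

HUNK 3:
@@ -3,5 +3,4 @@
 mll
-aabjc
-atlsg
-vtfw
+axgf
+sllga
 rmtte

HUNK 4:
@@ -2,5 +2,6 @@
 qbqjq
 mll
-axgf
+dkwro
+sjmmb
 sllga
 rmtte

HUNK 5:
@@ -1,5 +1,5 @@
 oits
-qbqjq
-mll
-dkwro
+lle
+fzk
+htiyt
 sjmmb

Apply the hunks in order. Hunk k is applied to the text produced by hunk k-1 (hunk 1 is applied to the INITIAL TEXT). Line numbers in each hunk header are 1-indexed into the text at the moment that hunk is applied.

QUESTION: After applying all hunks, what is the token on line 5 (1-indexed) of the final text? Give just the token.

Answer: sjmmb

Derivation:
Hunk 1: at line 5 remove [kspz,vtf] add [oanfr,atlsg] -> 10 lines: oits qbqjq mll qlrkw cvjby oanfr atlsg vtfw rmtte txum
Hunk 2: at line 2 remove [qlrkw,cvjby,oanfr] add [aabjc] -> 8 lines: oits qbqjq mll aabjc atlsg vtfw rmtte txum
Hunk 3: at line 3 remove [aabjc,atlsg,vtfw] add [axgf,sllga] -> 7 lines: oits qbqjq mll axgf sllga rmtte txum
Hunk 4: at line 2 remove [axgf] add [dkwro,sjmmb] -> 8 lines: oits qbqjq mll dkwro sjmmb sllga rmtte txum
Hunk 5: at line 1 remove [qbqjq,mll,dkwro] add [lle,fzk,htiyt] -> 8 lines: oits lle fzk htiyt sjmmb sllga rmtte txum
Final line 5: sjmmb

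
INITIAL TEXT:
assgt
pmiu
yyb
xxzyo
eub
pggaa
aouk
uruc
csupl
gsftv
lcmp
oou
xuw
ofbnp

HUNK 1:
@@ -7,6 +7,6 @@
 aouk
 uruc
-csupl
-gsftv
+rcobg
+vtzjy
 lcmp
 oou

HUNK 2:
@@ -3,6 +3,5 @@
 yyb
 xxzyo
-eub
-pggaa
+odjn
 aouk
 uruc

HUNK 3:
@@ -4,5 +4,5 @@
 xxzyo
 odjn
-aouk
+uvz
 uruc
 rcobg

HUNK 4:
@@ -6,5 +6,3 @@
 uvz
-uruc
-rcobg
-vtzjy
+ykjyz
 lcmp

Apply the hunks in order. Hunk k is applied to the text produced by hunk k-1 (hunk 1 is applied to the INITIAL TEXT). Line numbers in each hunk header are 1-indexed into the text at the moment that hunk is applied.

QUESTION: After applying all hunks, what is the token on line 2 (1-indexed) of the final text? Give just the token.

Answer: pmiu

Derivation:
Hunk 1: at line 7 remove [csupl,gsftv] add [rcobg,vtzjy] -> 14 lines: assgt pmiu yyb xxzyo eub pggaa aouk uruc rcobg vtzjy lcmp oou xuw ofbnp
Hunk 2: at line 3 remove [eub,pggaa] add [odjn] -> 13 lines: assgt pmiu yyb xxzyo odjn aouk uruc rcobg vtzjy lcmp oou xuw ofbnp
Hunk 3: at line 4 remove [aouk] add [uvz] -> 13 lines: assgt pmiu yyb xxzyo odjn uvz uruc rcobg vtzjy lcmp oou xuw ofbnp
Hunk 4: at line 6 remove [uruc,rcobg,vtzjy] add [ykjyz] -> 11 lines: assgt pmiu yyb xxzyo odjn uvz ykjyz lcmp oou xuw ofbnp
Final line 2: pmiu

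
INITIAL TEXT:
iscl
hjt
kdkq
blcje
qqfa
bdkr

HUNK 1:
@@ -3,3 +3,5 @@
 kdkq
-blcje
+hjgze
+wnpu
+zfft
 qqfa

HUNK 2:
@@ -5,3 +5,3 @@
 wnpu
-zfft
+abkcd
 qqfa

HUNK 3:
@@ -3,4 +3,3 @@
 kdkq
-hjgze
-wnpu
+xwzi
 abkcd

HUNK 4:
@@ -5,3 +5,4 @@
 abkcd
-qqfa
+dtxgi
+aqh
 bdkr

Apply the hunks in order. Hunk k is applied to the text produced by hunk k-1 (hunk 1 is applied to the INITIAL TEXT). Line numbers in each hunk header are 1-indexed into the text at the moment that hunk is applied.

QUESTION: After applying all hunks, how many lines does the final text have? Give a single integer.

Hunk 1: at line 3 remove [blcje] add [hjgze,wnpu,zfft] -> 8 lines: iscl hjt kdkq hjgze wnpu zfft qqfa bdkr
Hunk 2: at line 5 remove [zfft] add [abkcd] -> 8 lines: iscl hjt kdkq hjgze wnpu abkcd qqfa bdkr
Hunk 3: at line 3 remove [hjgze,wnpu] add [xwzi] -> 7 lines: iscl hjt kdkq xwzi abkcd qqfa bdkr
Hunk 4: at line 5 remove [qqfa] add [dtxgi,aqh] -> 8 lines: iscl hjt kdkq xwzi abkcd dtxgi aqh bdkr
Final line count: 8

Answer: 8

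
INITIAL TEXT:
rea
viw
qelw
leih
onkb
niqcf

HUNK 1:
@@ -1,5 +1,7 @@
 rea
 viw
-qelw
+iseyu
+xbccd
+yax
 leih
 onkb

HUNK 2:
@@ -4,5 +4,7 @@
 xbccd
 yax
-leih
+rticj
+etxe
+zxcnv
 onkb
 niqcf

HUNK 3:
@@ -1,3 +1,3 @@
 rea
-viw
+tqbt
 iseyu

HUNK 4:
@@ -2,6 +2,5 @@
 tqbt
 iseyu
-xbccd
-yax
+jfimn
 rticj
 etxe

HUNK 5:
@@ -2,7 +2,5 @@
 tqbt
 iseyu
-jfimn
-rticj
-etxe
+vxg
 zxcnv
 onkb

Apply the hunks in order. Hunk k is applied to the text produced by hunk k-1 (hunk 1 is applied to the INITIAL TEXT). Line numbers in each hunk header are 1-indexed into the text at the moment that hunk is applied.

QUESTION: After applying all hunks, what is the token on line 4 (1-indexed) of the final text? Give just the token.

Hunk 1: at line 1 remove [qelw] add [iseyu,xbccd,yax] -> 8 lines: rea viw iseyu xbccd yax leih onkb niqcf
Hunk 2: at line 4 remove [leih] add [rticj,etxe,zxcnv] -> 10 lines: rea viw iseyu xbccd yax rticj etxe zxcnv onkb niqcf
Hunk 3: at line 1 remove [viw] add [tqbt] -> 10 lines: rea tqbt iseyu xbccd yax rticj etxe zxcnv onkb niqcf
Hunk 4: at line 2 remove [xbccd,yax] add [jfimn] -> 9 lines: rea tqbt iseyu jfimn rticj etxe zxcnv onkb niqcf
Hunk 5: at line 2 remove [jfimn,rticj,etxe] add [vxg] -> 7 lines: rea tqbt iseyu vxg zxcnv onkb niqcf
Final line 4: vxg

Answer: vxg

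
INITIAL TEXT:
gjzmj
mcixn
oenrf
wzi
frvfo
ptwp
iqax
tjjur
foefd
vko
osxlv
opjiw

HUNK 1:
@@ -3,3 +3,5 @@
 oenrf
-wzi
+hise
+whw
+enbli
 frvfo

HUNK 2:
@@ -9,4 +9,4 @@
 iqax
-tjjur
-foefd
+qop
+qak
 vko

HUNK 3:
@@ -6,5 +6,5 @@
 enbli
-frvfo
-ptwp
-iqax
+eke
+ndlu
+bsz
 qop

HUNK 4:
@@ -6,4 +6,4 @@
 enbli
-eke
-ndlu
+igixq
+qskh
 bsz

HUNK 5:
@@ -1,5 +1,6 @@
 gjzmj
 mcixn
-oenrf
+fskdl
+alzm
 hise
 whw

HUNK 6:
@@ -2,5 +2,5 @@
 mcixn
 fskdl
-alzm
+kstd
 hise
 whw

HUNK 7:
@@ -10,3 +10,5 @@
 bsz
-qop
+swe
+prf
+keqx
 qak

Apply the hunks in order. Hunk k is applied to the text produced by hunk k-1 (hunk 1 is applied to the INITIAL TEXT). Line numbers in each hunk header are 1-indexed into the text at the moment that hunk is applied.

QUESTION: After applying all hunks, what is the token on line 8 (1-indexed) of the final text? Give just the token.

Hunk 1: at line 3 remove [wzi] add [hise,whw,enbli] -> 14 lines: gjzmj mcixn oenrf hise whw enbli frvfo ptwp iqax tjjur foefd vko osxlv opjiw
Hunk 2: at line 9 remove [tjjur,foefd] add [qop,qak] -> 14 lines: gjzmj mcixn oenrf hise whw enbli frvfo ptwp iqax qop qak vko osxlv opjiw
Hunk 3: at line 6 remove [frvfo,ptwp,iqax] add [eke,ndlu,bsz] -> 14 lines: gjzmj mcixn oenrf hise whw enbli eke ndlu bsz qop qak vko osxlv opjiw
Hunk 4: at line 6 remove [eke,ndlu] add [igixq,qskh] -> 14 lines: gjzmj mcixn oenrf hise whw enbli igixq qskh bsz qop qak vko osxlv opjiw
Hunk 5: at line 1 remove [oenrf] add [fskdl,alzm] -> 15 lines: gjzmj mcixn fskdl alzm hise whw enbli igixq qskh bsz qop qak vko osxlv opjiw
Hunk 6: at line 2 remove [alzm] add [kstd] -> 15 lines: gjzmj mcixn fskdl kstd hise whw enbli igixq qskh bsz qop qak vko osxlv opjiw
Hunk 7: at line 10 remove [qop] add [swe,prf,keqx] -> 17 lines: gjzmj mcixn fskdl kstd hise whw enbli igixq qskh bsz swe prf keqx qak vko osxlv opjiw
Final line 8: igixq

Answer: igixq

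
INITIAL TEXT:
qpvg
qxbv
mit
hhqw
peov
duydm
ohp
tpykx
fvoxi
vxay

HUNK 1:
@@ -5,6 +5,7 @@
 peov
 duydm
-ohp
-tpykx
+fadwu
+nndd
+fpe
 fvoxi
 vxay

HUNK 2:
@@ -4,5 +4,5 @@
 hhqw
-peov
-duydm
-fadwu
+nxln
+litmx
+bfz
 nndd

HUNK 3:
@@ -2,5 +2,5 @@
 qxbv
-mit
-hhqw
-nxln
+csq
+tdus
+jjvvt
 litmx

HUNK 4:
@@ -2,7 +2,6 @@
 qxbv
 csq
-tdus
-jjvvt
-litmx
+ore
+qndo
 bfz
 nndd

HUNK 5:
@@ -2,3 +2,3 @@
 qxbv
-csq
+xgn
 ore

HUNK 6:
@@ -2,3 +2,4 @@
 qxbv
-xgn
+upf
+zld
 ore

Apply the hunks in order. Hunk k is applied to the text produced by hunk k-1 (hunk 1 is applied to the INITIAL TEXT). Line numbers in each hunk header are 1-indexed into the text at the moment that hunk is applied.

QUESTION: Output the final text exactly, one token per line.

Hunk 1: at line 5 remove [ohp,tpykx] add [fadwu,nndd,fpe] -> 11 lines: qpvg qxbv mit hhqw peov duydm fadwu nndd fpe fvoxi vxay
Hunk 2: at line 4 remove [peov,duydm,fadwu] add [nxln,litmx,bfz] -> 11 lines: qpvg qxbv mit hhqw nxln litmx bfz nndd fpe fvoxi vxay
Hunk 3: at line 2 remove [mit,hhqw,nxln] add [csq,tdus,jjvvt] -> 11 lines: qpvg qxbv csq tdus jjvvt litmx bfz nndd fpe fvoxi vxay
Hunk 4: at line 2 remove [tdus,jjvvt,litmx] add [ore,qndo] -> 10 lines: qpvg qxbv csq ore qndo bfz nndd fpe fvoxi vxay
Hunk 5: at line 2 remove [csq] add [xgn] -> 10 lines: qpvg qxbv xgn ore qndo bfz nndd fpe fvoxi vxay
Hunk 6: at line 2 remove [xgn] add [upf,zld] -> 11 lines: qpvg qxbv upf zld ore qndo bfz nndd fpe fvoxi vxay

Answer: qpvg
qxbv
upf
zld
ore
qndo
bfz
nndd
fpe
fvoxi
vxay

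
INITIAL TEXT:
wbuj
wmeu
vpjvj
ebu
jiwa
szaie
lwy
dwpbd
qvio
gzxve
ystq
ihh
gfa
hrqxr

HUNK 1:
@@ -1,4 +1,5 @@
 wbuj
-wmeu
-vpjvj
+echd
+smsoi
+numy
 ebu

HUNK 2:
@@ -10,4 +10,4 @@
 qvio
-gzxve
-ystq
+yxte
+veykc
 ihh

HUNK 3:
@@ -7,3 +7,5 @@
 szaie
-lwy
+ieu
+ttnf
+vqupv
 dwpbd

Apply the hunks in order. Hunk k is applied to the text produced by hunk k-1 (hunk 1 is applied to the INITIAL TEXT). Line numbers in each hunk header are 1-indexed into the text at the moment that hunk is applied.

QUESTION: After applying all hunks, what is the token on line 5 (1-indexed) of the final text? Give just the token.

Hunk 1: at line 1 remove [wmeu,vpjvj] add [echd,smsoi,numy] -> 15 lines: wbuj echd smsoi numy ebu jiwa szaie lwy dwpbd qvio gzxve ystq ihh gfa hrqxr
Hunk 2: at line 10 remove [gzxve,ystq] add [yxte,veykc] -> 15 lines: wbuj echd smsoi numy ebu jiwa szaie lwy dwpbd qvio yxte veykc ihh gfa hrqxr
Hunk 3: at line 7 remove [lwy] add [ieu,ttnf,vqupv] -> 17 lines: wbuj echd smsoi numy ebu jiwa szaie ieu ttnf vqupv dwpbd qvio yxte veykc ihh gfa hrqxr
Final line 5: ebu

Answer: ebu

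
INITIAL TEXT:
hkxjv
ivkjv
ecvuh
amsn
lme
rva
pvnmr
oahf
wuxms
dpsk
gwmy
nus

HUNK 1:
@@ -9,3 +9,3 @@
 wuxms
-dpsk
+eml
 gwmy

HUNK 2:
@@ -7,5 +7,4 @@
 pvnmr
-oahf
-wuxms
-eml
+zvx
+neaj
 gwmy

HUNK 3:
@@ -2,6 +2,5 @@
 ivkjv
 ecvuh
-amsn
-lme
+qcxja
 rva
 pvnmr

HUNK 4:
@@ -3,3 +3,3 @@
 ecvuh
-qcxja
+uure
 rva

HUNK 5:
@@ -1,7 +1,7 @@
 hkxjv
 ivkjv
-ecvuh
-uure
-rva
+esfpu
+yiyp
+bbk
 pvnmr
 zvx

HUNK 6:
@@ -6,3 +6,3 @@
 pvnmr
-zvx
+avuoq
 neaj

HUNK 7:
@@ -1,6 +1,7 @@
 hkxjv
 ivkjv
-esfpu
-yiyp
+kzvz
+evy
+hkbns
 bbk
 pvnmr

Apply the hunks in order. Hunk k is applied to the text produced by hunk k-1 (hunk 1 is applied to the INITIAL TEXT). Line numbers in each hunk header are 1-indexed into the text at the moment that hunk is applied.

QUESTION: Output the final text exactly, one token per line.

Answer: hkxjv
ivkjv
kzvz
evy
hkbns
bbk
pvnmr
avuoq
neaj
gwmy
nus

Derivation:
Hunk 1: at line 9 remove [dpsk] add [eml] -> 12 lines: hkxjv ivkjv ecvuh amsn lme rva pvnmr oahf wuxms eml gwmy nus
Hunk 2: at line 7 remove [oahf,wuxms,eml] add [zvx,neaj] -> 11 lines: hkxjv ivkjv ecvuh amsn lme rva pvnmr zvx neaj gwmy nus
Hunk 3: at line 2 remove [amsn,lme] add [qcxja] -> 10 lines: hkxjv ivkjv ecvuh qcxja rva pvnmr zvx neaj gwmy nus
Hunk 4: at line 3 remove [qcxja] add [uure] -> 10 lines: hkxjv ivkjv ecvuh uure rva pvnmr zvx neaj gwmy nus
Hunk 5: at line 1 remove [ecvuh,uure,rva] add [esfpu,yiyp,bbk] -> 10 lines: hkxjv ivkjv esfpu yiyp bbk pvnmr zvx neaj gwmy nus
Hunk 6: at line 6 remove [zvx] add [avuoq] -> 10 lines: hkxjv ivkjv esfpu yiyp bbk pvnmr avuoq neaj gwmy nus
Hunk 7: at line 1 remove [esfpu,yiyp] add [kzvz,evy,hkbns] -> 11 lines: hkxjv ivkjv kzvz evy hkbns bbk pvnmr avuoq neaj gwmy nus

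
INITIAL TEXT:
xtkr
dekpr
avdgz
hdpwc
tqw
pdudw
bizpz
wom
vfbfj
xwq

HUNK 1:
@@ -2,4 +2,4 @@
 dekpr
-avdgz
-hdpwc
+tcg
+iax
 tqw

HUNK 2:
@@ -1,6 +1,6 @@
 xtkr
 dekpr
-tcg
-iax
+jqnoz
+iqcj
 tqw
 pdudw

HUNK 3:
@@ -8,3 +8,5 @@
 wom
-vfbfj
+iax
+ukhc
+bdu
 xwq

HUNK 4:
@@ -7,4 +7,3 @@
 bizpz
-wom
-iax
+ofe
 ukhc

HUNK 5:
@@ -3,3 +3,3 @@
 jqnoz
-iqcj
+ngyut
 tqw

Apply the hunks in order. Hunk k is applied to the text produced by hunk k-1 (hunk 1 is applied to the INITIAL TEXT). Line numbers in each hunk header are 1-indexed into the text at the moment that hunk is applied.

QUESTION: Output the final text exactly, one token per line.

Answer: xtkr
dekpr
jqnoz
ngyut
tqw
pdudw
bizpz
ofe
ukhc
bdu
xwq

Derivation:
Hunk 1: at line 2 remove [avdgz,hdpwc] add [tcg,iax] -> 10 lines: xtkr dekpr tcg iax tqw pdudw bizpz wom vfbfj xwq
Hunk 2: at line 1 remove [tcg,iax] add [jqnoz,iqcj] -> 10 lines: xtkr dekpr jqnoz iqcj tqw pdudw bizpz wom vfbfj xwq
Hunk 3: at line 8 remove [vfbfj] add [iax,ukhc,bdu] -> 12 lines: xtkr dekpr jqnoz iqcj tqw pdudw bizpz wom iax ukhc bdu xwq
Hunk 4: at line 7 remove [wom,iax] add [ofe] -> 11 lines: xtkr dekpr jqnoz iqcj tqw pdudw bizpz ofe ukhc bdu xwq
Hunk 5: at line 3 remove [iqcj] add [ngyut] -> 11 lines: xtkr dekpr jqnoz ngyut tqw pdudw bizpz ofe ukhc bdu xwq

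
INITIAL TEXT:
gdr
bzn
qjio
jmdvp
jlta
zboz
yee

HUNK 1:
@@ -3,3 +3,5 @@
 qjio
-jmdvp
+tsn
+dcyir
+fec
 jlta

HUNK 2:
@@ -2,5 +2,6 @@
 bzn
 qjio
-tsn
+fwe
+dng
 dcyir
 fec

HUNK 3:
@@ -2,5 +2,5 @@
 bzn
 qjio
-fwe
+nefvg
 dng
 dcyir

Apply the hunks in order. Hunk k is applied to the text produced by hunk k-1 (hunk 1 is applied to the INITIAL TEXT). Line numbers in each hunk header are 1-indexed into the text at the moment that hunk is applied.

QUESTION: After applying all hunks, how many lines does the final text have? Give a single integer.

Hunk 1: at line 3 remove [jmdvp] add [tsn,dcyir,fec] -> 9 lines: gdr bzn qjio tsn dcyir fec jlta zboz yee
Hunk 2: at line 2 remove [tsn] add [fwe,dng] -> 10 lines: gdr bzn qjio fwe dng dcyir fec jlta zboz yee
Hunk 3: at line 2 remove [fwe] add [nefvg] -> 10 lines: gdr bzn qjio nefvg dng dcyir fec jlta zboz yee
Final line count: 10

Answer: 10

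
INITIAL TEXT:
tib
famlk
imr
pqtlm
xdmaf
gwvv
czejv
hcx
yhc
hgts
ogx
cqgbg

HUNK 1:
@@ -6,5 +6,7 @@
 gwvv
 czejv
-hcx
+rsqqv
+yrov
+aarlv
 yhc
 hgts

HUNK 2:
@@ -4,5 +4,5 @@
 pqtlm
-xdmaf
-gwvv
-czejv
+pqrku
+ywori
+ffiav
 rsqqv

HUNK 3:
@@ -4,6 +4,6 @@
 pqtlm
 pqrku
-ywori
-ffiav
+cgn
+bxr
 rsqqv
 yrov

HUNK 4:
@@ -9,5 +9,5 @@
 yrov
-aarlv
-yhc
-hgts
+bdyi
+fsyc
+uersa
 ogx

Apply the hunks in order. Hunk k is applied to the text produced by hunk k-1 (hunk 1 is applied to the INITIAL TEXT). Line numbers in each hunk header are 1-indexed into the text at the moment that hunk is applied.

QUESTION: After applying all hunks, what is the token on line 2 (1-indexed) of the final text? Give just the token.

Answer: famlk

Derivation:
Hunk 1: at line 6 remove [hcx] add [rsqqv,yrov,aarlv] -> 14 lines: tib famlk imr pqtlm xdmaf gwvv czejv rsqqv yrov aarlv yhc hgts ogx cqgbg
Hunk 2: at line 4 remove [xdmaf,gwvv,czejv] add [pqrku,ywori,ffiav] -> 14 lines: tib famlk imr pqtlm pqrku ywori ffiav rsqqv yrov aarlv yhc hgts ogx cqgbg
Hunk 3: at line 4 remove [ywori,ffiav] add [cgn,bxr] -> 14 lines: tib famlk imr pqtlm pqrku cgn bxr rsqqv yrov aarlv yhc hgts ogx cqgbg
Hunk 4: at line 9 remove [aarlv,yhc,hgts] add [bdyi,fsyc,uersa] -> 14 lines: tib famlk imr pqtlm pqrku cgn bxr rsqqv yrov bdyi fsyc uersa ogx cqgbg
Final line 2: famlk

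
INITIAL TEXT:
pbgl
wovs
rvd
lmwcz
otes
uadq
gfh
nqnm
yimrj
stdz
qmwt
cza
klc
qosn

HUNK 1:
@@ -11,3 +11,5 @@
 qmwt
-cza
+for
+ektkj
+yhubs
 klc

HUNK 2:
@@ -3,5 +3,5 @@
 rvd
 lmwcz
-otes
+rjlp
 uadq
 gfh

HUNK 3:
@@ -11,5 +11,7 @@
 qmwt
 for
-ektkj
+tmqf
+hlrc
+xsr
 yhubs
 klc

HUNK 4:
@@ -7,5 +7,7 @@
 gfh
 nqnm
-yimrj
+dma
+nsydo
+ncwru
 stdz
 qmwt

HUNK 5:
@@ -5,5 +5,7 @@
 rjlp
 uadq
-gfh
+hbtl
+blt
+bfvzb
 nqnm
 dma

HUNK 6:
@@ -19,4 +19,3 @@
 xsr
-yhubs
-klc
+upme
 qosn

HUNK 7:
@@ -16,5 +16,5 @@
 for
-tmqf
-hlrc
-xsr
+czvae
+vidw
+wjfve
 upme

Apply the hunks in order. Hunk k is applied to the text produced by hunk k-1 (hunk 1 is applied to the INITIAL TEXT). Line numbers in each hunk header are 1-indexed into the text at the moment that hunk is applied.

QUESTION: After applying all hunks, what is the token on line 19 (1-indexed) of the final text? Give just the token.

Answer: wjfve

Derivation:
Hunk 1: at line 11 remove [cza] add [for,ektkj,yhubs] -> 16 lines: pbgl wovs rvd lmwcz otes uadq gfh nqnm yimrj stdz qmwt for ektkj yhubs klc qosn
Hunk 2: at line 3 remove [otes] add [rjlp] -> 16 lines: pbgl wovs rvd lmwcz rjlp uadq gfh nqnm yimrj stdz qmwt for ektkj yhubs klc qosn
Hunk 3: at line 11 remove [ektkj] add [tmqf,hlrc,xsr] -> 18 lines: pbgl wovs rvd lmwcz rjlp uadq gfh nqnm yimrj stdz qmwt for tmqf hlrc xsr yhubs klc qosn
Hunk 4: at line 7 remove [yimrj] add [dma,nsydo,ncwru] -> 20 lines: pbgl wovs rvd lmwcz rjlp uadq gfh nqnm dma nsydo ncwru stdz qmwt for tmqf hlrc xsr yhubs klc qosn
Hunk 5: at line 5 remove [gfh] add [hbtl,blt,bfvzb] -> 22 lines: pbgl wovs rvd lmwcz rjlp uadq hbtl blt bfvzb nqnm dma nsydo ncwru stdz qmwt for tmqf hlrc xsr yhubs klc qosn
Hunk 6: at line 19 remove [yhubs,klc] add [upme] -> 21 lines: pbgl wovs rvd lmwcz rjlp uadq hbtl blt bfvzb nqnm dma nsydo ncwru stdz qmwt for tmqf hlrc xsr upme qosn
Hunk 7: at line 16 remove [tmqf,hlrc,xsr] add [czvae,vidw,wjfve] -> 21 lines: pbgl wovs rvd lmwcz rjlp uadq hbtl blt bfvzb nqnm dma nsydo ncwru stdz qmwt for czvae vidw wjfve upme qosn
Final line 19: wjfve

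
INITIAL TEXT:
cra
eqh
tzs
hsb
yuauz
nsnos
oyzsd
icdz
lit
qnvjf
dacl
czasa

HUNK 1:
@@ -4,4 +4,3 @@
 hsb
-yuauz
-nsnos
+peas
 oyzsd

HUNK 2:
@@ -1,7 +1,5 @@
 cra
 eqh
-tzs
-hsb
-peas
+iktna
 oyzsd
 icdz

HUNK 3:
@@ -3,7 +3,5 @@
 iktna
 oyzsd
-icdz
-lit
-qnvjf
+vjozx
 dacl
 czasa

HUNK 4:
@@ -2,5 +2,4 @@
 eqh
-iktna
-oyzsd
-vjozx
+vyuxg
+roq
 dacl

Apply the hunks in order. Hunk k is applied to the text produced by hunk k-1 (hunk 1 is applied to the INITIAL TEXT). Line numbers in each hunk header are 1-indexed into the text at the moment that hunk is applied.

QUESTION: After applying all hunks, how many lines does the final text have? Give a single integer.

Answer: 6

Derivation:
Hunk 1: at line 4 remove [yuauz,nsnos] add [peas] -> 11 lines: cra eqh tzs hsb peas oyzsd icdz lit qnvjf dacl czasa
Hunk 2: at line 1 remove [tzs,hsb,peas] add [iktna] -> 9 lines: cra eqh iktna oyzsd icdz lit qnvjf dacl czasa
Hunk 3: at line 3 remove [icdz,lit,qnvjf] add [vjozx] -> 7 lines: cra eqh iktna oyzsd vjozx dacl czasa
Hunk 4: at line 2 remove [iktna,oyzsd,vjozx] add [vyuxg,roq] -> 6 lines: cra eqh vyuxg roq dacl czasa
Final line count: 6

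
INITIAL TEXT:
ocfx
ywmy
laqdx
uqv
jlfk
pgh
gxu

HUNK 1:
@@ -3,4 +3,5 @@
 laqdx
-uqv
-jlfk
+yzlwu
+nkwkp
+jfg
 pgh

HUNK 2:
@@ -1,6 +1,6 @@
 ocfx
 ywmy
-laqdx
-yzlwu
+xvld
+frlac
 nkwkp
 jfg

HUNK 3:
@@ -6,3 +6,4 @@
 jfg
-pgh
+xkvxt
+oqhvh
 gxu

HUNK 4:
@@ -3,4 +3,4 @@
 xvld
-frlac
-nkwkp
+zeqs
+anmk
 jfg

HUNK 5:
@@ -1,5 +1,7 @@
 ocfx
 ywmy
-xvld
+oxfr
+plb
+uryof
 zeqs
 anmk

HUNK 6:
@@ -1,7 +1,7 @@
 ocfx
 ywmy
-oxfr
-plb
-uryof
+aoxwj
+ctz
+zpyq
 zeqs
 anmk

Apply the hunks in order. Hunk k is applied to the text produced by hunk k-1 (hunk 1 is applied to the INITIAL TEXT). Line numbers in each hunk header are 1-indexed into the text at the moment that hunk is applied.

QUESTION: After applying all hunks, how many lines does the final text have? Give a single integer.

Hunk 1: at line 3 remove [uqv,jlfk] add [yzlwu,nkwkp,jfg] -> 8 lines: ocfx ywmy laqdx yzlwu nkwkp jfg pgh gxu
Hunk 2: at line 1 remove [laqdx,yzlwu] add [xvld,frlac] -> 8 lines: ocfx ywmy xvld frlac nkwkp jfg pgh gxu
Hunk 3: at line 6 remove [pgh] add [xkvxt,oqhvh] -> 9 lines: ocfx ywmy xvld frlac nkwkp jfg xkvxt oqhvh gxu
Hunk 4: at line 3 remove [frlac,nkwkp] add [zeqs,anmk] -> 9 lines: ocfx ywmy xvld zeqs anmk jfg xkvxt oqhvh gxu
Hunk 5: at line 1 remove [xvld] add [oxfr,plb,uryof] -> 11 lines: ocfx ywmy oxfr plb uryof zeqs anmk jfg xkvxt oqhvh gxu
Hunk 6: at line 1 remove [oxfr,plb,uryof] add [aoxwj,ctz,zpyq] -> 11 lines: ocfx ywmy aoxwj ctz zpyq zeqs anmk jfg xkvxt oqhvh gxu
Final line count: 11

Answer: 11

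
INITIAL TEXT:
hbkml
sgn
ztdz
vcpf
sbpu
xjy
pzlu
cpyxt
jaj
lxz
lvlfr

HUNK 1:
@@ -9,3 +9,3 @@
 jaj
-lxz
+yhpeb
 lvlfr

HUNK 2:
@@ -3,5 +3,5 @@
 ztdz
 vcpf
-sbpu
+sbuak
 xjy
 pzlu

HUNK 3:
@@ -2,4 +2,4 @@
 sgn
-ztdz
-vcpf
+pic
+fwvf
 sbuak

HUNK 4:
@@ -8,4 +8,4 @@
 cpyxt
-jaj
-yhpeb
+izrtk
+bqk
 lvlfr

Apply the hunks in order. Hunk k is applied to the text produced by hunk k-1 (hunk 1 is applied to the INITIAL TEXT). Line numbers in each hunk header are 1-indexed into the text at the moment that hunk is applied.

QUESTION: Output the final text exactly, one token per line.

Answer: hbkml
sgn
pic
fwvf
sbuak
xjy
pzlu
cpyxt
izrtk
bqk
lvlfr

Derivation:
Hunk 1: at line 9 remove [lxz] add [yhpeb] -> 11 lines: hbkml sgn ztdz vcpf sbpu xjy pzlu cpyxt jaj yhpeb lvlfr
Hunk 2: at line 3 remove [sbpu] add [sbuak] -> 11 lines: hbkml sgn ztdz vcpf sbuak xjy pzlu cpyxt jaj yhpeb lvlfr
Hunk 3: at line 2 remove [ztdz,vcpf] add [pic,fwvf] -> 11 lines: hbkml sgn pic fwvf sbuak xjy pzlu cpyxt jaj yhpeb lvlfr
Hunk 4: at line 8 remove [jaj,yhpeb] add [izrtk,bqk] -> 11 lines: hbkml sgn pic fwvf sbuak xjy pzlu cpyxt izrtk bqk lvlfr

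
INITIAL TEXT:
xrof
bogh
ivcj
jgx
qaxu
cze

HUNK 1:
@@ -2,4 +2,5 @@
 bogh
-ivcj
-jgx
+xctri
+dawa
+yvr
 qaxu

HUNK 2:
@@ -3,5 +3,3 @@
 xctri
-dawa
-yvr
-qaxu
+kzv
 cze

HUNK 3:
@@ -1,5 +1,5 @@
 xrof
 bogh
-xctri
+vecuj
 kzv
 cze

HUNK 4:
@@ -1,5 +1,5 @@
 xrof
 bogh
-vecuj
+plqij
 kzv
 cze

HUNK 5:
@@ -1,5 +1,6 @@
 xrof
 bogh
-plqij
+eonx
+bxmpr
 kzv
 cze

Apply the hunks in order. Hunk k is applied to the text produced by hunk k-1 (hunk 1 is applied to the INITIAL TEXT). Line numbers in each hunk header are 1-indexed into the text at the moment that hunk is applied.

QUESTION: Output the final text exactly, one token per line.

Answer: xrof
bogh
eonx
bxmpr
kzv
cze

Derivation:
Hunk 1: at line 2 remove [ivcj,jgx] add [xctri,dawa,yvr] -> 7 lines: xrof bogh xctri dawa yvr qaxu cze
Hunk 2: at line 3 remove [dawa,yvr,qaxu] add [kzv] -> 5 lines: xrof bogh xctri kzv cze
Hunk 3: at line 1 remove [xctri] add [vecuj] -> 5 lines: xrof bogh vecuj kzv cze
Hunk 4: at line 1 remove [vecuj] add [plqij] -> 5 lines: xrof bogh plqij kzv cze
Hunk 5: at line 1 remove [plqij] add [eonx,bxmpr] -> 6 lines: xrof bogh eonx bxmpr kzv cze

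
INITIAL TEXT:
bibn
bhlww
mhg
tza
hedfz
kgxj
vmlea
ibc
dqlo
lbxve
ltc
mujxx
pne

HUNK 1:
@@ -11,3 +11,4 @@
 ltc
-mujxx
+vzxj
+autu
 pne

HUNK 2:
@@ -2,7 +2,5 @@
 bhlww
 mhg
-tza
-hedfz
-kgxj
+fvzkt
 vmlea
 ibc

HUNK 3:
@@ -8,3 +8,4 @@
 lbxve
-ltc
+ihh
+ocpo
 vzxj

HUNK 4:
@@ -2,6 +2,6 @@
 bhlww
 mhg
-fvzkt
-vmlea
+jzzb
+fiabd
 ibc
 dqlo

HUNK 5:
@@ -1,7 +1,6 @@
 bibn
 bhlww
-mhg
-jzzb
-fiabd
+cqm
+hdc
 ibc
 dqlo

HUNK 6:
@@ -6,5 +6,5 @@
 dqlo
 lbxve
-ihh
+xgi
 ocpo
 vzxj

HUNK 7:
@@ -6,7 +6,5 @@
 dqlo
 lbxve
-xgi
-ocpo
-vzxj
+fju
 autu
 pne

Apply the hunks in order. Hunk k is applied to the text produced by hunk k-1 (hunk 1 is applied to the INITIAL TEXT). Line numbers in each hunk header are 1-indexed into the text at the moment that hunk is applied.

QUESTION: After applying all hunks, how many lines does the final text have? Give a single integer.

Hunk 1: at line 11 remove [mujxx] add [vzxj,autu] -> 14 lines: bibn bhlww mhg tza hedfz kgxj vmlea ibc dqlo lbxve ltc vzxj autu pne
Hunk 2: at line 2 remove [tza,hedfz,kgxj] add [fvzkt] -> 12 lines: bibn bhlww mhg fvzkt vmlea ibc dqlo lbxve ltc vzxj autu pne
Hunk 3: at line 8 remove [ltc] add [ihh,ocpo] -> 13 lines: bibn bhlww mhg fvzkt vmlea ibc dqlo lbxve ihh ocpo vzxj autu pne
Hunk 4: at line 2 remove [fvzkt,vmlea] add [jzzb,fiabd] -> 13 lines: bibn bhlww mhg jzzb fiabd ibc dqlo lbxve ihh ocpo vzxj autu pne
Hunk 5: at line 1 remove [mhg,jzzb,fiabd] add [cqm,hdc] -> 12 lines: bibn bhlww cqm hdc ibc dqlo lbxve ihh ocpo vzxj autu pne
Hunk 6: at line 6 remove [ihh] add [xgi] -> 12 lines: bibn bhlww cqm hdc ibc dqlo lbxve xgi ocpo vzxj autu pne
Hunk 7: at line 6 remove [xgi,ocpo,vzxj] add [fju] -> 10 lines: bibn bhlww cqm hdc ibc dqlo lbxve fju autu pne
Final line count: 10

Answer: 10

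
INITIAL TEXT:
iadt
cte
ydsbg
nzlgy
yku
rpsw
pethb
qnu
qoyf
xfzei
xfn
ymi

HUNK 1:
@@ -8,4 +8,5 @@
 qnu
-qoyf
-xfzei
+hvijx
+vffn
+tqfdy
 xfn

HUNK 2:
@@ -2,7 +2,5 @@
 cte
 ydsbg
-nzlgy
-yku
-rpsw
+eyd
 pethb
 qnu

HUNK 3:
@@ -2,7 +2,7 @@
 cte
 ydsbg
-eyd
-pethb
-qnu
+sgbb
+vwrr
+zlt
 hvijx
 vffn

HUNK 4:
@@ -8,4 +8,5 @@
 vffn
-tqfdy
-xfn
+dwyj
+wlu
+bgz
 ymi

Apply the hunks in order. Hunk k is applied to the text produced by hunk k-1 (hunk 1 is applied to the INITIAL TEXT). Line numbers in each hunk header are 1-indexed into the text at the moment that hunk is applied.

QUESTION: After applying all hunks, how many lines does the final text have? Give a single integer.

Hunk 1: at line 8 remove [qoyf,xfzei] add [hvijx,vffn,tqfdy] -> 13 lines: iadt cte ydsbg nzlgy yku rpsw pethb qnu hvijx vffn tqfdy xfn ymi
Hunk 2: at line 2 remove [nzlgy,yku,rpsw] add [eyd] -> 11 lines: iadt cte ydsbg eyd pethb qnu hvijx vffn tqfdy xfn ymi
Hunk 3: at line 2 remove [eyd,pethb,qnu] add [sgbb,vwrr,zlt] -> 11 lines: iadt cte ydsbg sgbb vwrr zlt hvijx vffn tqfdy xfn ymi
Hunk 4: at line 8 remove [tqfdy,xfn] add [dwyj,wlu,bgz] -> 12 lines: iadt cte ydsbg sgbb vwrr zlt hvijx vffn dwyj wlu bgz ymi
Final line count: 12

Answer: 12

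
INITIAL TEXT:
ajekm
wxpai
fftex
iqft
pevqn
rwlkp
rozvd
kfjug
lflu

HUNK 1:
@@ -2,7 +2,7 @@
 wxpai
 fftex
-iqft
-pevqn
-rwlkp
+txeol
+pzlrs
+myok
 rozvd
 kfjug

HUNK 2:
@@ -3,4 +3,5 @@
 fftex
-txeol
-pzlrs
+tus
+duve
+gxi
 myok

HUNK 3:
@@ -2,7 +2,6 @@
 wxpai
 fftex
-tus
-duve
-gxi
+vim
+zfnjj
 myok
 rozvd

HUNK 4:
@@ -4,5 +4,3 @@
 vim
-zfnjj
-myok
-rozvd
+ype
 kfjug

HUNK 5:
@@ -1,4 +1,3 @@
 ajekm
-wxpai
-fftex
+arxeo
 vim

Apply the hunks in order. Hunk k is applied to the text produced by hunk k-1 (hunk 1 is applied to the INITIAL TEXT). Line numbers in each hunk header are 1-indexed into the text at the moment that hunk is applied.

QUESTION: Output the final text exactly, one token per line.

Answer: ajekm
arxeo
vim
ype
kfjug
lflu

Derivation:
Hunk 1: at line 2 remove [iqft,pevqn,rwlkp] add [txeol,pzlrs,myok] -> 9 lines: ajekm wxpai fftex txeol pzlrs myok rozvd kfjug lflu
Hunk 2: at line 3 remove [txeol,pzlrs] add [tus,duve,gxi] -> 10 lines: ajekm wxpai fftex tus duve gxi myok rozvd kfjug lflu
Hunk 3: at line 2 remove [tus,duve,gxi] add [vim,zfnjj] -> 9 lines: ajekm wxpai fftex vim zfnjj myok rozvd kfjug lflu
Hunk 4: at line 4 remove [zfnjj,myok,rozvd] add [ype] -> 7 lines: ajekm wxpai fftex vim ype kfjug lflu
Hunk 5: at line 1 remove [wxpai,fftex] add [arxeo] -> 6 lines: ajekm arxeo vim ype kfjug lflu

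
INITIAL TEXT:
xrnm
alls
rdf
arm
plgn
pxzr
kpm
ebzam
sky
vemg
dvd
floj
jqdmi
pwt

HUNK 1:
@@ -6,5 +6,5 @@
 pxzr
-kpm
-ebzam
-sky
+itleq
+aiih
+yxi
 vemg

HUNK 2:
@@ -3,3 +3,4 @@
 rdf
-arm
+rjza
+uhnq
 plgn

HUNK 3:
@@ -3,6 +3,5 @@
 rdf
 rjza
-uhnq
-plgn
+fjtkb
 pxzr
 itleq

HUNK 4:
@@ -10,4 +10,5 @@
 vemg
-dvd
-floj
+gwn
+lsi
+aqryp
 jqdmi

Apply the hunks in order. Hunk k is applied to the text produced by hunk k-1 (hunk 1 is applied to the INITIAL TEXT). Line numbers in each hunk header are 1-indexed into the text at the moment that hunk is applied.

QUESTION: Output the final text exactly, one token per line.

Answer: xrnm
alls
rdf
rjza
fjtkb
pxzr
itleq
aiih
yxi
vemg
gwn
lsi
aqryp
jqdmi
pwt

Derivation:
Hunk 1: at line 6 remove [kpm,ebzam,sky] add [itleq,aiih,yxi] -> 14 lines: xrnm alls rdf arm plgn pxzr itleq aiih yxi vemg dvd floj jqdmi pwt
Hunk 2: at line 3 remove [arm] add [rjza,uhnq] -> 15 lines: xrnm alls rdf rjza uhnq plgn pxzr itleq aiih yxi vemg dvd floj jqdmi pwt
Hunk 3: at line 3 remove [uhnq,plgn] add [fjtkb] -> 14 lines: xrnm alls rdf rjza fjtkb pxzr itleq aiih yxi vemg dvd floj jqdmi pwt
Hunk 4: at line 10 remove [dvd,floj] add [gwn,lsi,aqryp] -> 15 lines: xrnm alls rdf rjza fjtkb pxzr itleq aiih yxi vemg gwn lsi aqryp jqdmi pwt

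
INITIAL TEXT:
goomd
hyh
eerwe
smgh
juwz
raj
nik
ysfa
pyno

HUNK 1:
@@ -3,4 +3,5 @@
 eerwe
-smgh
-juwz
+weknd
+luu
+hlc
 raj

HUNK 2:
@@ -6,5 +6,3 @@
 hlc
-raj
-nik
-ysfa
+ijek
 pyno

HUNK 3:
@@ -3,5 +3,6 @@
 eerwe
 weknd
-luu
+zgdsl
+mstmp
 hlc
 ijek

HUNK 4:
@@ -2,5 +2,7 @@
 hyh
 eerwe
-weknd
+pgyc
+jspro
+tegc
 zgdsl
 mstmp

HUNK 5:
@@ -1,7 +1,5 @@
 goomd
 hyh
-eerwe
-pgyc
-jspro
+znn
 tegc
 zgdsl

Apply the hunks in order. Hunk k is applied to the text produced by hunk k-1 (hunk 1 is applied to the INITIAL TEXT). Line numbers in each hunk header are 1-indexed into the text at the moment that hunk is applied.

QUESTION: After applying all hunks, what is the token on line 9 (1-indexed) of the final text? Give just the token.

Answer: pyno

Derivation:
Hunk 1: at line 3 remove [smgh,juwz] add [weknd,luu,hlc] -> 10 lines: goomd hyh eerwe weknd luu hlc raj nik ysfa pyno
Hunk 2: at line 6 remove [raj,nik,ysfa] add [ijek] -> 8 lines: goomd hyh eerwe weknd luu hlc ijek pyno
Hunk 3: at line 3 remove [luu] add [zgdsl,mstmp] -> 9 lines: goomd hyh eerwe weknd zgdsl mstmp hlc ijek pyno
Hunk 4: at line 2 remove [weknd] add [pgyc,jspro,tegc] -> 11 lines: goomd hyh eerwe pgyc jspro tegc zgdsl mstmp hlc ijek pyno
Hunk 5: at line 1 remove [eerwe,pgyc,jspro] add [znn] -> 9 lines: goomd hyh znn tegc zgdsl mstmp hlc ijek pyno
Final line 9: pyno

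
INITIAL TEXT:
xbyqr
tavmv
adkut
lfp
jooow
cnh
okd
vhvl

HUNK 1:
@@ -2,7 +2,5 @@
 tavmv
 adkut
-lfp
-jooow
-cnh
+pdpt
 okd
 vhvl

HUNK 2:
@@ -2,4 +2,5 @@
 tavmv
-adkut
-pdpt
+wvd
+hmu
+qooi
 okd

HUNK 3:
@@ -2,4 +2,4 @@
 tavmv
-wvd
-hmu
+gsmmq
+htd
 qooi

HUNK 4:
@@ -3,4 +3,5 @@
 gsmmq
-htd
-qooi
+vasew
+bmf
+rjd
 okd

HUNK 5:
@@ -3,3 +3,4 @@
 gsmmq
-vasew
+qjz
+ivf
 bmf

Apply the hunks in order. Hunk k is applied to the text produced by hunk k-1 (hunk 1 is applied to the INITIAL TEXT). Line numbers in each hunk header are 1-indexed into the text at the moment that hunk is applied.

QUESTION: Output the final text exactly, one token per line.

Hunk 1: at line 2 remove [lfp,jooow,cnh] add [pdpt] -> 6 lines: xbyqr tavmv adkut pdpt okd vhvl
Hunk 2: at line 2 remove [adkut,pdpt] add [wvd,hmu,qooi] -> 7 lines: xbyqr tavmv wvd hmu qooi okd vhvl
Hunk 3: at line 2 remove [wvd,hmu] add [gsmmq,htd] -> 7 lines: xbyqr tavmv gsmmq htd qooi okd vhvl
Hunk 4: at line 3 remove [htd,qooi] add [vasew,bmf,rjd] -> 8 lines: xbyqr tavmv gsmmq vasew bmf rjd okd vhvl
Hunk 5: at line 3 remove [vasew] add [qjz,ivf] -> 9 lines: xbyqr tavmv gsmmq qjz ivf bmf rjd okd vhvl

Answer: xbyqr
tavmv
gsmmq
qjz
ivf
bmf
rjd
okd
vhvl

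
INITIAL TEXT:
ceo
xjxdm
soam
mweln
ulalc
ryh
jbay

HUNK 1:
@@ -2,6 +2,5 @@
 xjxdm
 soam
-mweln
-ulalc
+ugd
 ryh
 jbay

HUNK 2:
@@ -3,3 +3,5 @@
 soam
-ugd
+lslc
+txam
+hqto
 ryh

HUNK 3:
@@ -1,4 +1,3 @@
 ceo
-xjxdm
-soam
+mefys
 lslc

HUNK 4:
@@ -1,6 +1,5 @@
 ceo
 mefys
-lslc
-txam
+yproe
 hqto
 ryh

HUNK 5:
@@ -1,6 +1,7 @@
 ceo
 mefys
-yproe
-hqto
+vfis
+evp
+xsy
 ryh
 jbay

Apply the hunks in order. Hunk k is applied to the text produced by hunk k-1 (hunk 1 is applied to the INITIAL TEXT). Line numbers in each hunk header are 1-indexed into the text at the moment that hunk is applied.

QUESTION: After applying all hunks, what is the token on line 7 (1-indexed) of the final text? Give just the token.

Hunk 1: at line 2 remove [mweln,ulalc] add [ugd] -> 6 lines: ceo xjxdm soam ugd ryh jbay
Hunk 2: at line 3 remove [ugd] add [lslc,txam,hqto] -> 8 lines: ceo xjxdm soam lslc txam hqto ryh jbay
Hunk 3: at line 1 remove [xjxdm,soam] add [mefys] -> 7 lines: ceo mefys lslc txam hqto ryh jbay
Hunk 4: at line 1 remove [lslc,txam] add [yproe] -> 6 lines: ceo mefys yproe hqto ryh jbay
Hunk 5: at line 1 remove [yproe,hqto] add [vfis,evp,xsy] -> 7 lines: ceo mefys vfis evp xsy ryh jbay
Final line 7: jbay

Answer: jbay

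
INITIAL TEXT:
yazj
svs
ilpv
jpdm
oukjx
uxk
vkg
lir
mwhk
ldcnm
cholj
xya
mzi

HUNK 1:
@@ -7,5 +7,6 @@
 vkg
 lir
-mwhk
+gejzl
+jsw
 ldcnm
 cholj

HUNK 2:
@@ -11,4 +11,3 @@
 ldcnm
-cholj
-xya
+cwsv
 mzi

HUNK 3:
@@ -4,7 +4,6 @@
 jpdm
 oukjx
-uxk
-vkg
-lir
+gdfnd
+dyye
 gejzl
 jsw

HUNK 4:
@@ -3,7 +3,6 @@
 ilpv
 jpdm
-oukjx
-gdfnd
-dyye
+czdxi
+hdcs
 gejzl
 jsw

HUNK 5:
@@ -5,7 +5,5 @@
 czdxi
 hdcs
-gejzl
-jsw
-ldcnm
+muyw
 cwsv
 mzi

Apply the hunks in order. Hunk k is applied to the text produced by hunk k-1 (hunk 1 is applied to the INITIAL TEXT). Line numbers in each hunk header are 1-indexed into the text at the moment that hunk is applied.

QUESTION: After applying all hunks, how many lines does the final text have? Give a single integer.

Hunk 1: at line 7 remove [mwhk] add [gejzl,jsw] -> 14 lines: yazj svs ilpv jpdm oukjx uxk vkg lir gejzl jsw ldcnm cholj xya mzi
Hunk 2: at line 11 remove [cholj,xya] add [cwsv] -> 13 lines: yazj svs ilpv jpdm oukjx uxk vkg lir gejzl jsw ldcnm cwsv mzi
Hunk 3: at line 4 remove [uxk,vkg,lir] add [gdfnd,dyye] -> 12 lines: yazj svs ilpv jpdm oukjx gdfnd dyye gejzl jsw ldcnm cwsv mzi
Hunk 4: at line 3 remove [oukjx,gdfnd,dyye] add [czdxi,hdcs] -> 11 lines: yazj svs ilpv jpdm czdxi hdcs gejzl jsw ldcnm cwsv mzi
Hunk 5: at line 5 remove [gejzl,jsw,ldcnm] add [muyw] -> 9 lines: yazj svs ilpv jpdm czdxi hdcs muyw cwsv mzi
Final line count: 9

Answer: 9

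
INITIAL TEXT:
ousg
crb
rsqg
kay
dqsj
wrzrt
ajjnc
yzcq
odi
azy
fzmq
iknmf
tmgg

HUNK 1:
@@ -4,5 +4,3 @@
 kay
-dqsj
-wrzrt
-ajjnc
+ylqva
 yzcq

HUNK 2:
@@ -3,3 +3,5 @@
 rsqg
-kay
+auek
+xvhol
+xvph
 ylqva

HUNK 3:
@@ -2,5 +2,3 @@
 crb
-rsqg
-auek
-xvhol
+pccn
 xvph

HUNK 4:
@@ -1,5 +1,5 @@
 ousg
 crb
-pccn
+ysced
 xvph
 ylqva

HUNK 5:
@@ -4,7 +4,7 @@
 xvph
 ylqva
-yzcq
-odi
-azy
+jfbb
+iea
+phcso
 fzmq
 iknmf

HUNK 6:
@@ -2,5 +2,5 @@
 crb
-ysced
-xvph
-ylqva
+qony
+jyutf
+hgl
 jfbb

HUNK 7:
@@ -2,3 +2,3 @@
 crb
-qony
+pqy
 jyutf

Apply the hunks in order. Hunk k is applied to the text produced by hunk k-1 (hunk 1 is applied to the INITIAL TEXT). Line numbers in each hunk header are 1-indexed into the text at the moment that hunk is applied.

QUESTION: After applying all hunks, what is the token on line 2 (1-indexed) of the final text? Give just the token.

Answer: crb

Derivation:
Hunk 1: at line 4 remove [dqsj,wrzrt,ajjnc] add [ylqva] -> 11 lines: ousg crb rsqg kay ylqva yzcq odi azy fzmq iknmf tmgg
Hunk 2: at line 3 remove [kay] add [auek,xvhol,xvph] -> 13 lines: ousg crb rsqg auek xvhol xvph ylqva yzcq odi azy fzmq iknmf tmgg
Hunk 3: at line 2 remove [rsqg,auek,xvhol] add [pccn] -> 11 lines: ousg crb pccn xvph ylqva yzcq odi azy fzmq iknmf tmgg
Hunk 4: at line 1 remove [pccn] add [ysced] -> 11 lines: ousg crb ysced xvph ylqva yzcq odi azy fzmq iknmf tmgg
Hunk 5: at line 4 remove [yzcq,odi,azy] add [jfbb,iea,phcso] -> 11 lines: ousg crb ysced xvph ylqva jfbb iea phcso fzmq iknmf tmgg
Hunk 6: at line 2 remove [ysced,xvph,ylqva] add [qony,jyutf,hgl] -> 11 lines: ousg crb qony jyutf hgl jfbb iea phcso fzmq iknmf tmgg
Hunk 7: at line 2 remove [qony] add [pqy] -> 11 lines: ousg crb pqy jyutf hgl jfbb iea phcso fzmq iknmf tmgg
Final line 2: crb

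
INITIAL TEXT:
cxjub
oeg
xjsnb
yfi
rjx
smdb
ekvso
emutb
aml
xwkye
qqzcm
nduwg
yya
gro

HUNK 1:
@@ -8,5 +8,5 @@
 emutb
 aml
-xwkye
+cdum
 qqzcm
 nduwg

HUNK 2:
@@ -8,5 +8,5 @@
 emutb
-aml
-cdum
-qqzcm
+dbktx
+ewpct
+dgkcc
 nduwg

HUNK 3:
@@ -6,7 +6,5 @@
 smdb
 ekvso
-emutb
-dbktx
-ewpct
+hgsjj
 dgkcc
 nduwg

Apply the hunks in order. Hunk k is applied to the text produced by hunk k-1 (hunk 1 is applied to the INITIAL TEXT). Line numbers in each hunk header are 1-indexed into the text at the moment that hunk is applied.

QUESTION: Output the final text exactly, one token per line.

Answer: cxjub
oeg
xjsnb
yfi
rjx
smdb
ekvso
hgsjj
dgkcc
nduwg
yya
gro

Derivation:
Hunk 1: at line 8 remove [xwkye] add [cdum] -> 14 lines: cxjub oeg xjsnb yfi rjx smdb ekvso emutb aml cdum qqzcm nduwg yya gro
Hunk 2: at line 8 remove [aml,cdum,qqzcm] add [dbktx,ewpct,dgkcc] -> 14 lines: cxjub oeg xjsnb yfi rjx smdb ekvso emutb dbktx ewpct dgkcc nduwg yya gro
Hunk 3: at line 6 remove [emutb,dbktx,ewpct] add [hgsjj] -> 12 lines: cxjub oeg xjsnb yfi rjx smdb ekvso hgsjj dgkcc nduwg yya gro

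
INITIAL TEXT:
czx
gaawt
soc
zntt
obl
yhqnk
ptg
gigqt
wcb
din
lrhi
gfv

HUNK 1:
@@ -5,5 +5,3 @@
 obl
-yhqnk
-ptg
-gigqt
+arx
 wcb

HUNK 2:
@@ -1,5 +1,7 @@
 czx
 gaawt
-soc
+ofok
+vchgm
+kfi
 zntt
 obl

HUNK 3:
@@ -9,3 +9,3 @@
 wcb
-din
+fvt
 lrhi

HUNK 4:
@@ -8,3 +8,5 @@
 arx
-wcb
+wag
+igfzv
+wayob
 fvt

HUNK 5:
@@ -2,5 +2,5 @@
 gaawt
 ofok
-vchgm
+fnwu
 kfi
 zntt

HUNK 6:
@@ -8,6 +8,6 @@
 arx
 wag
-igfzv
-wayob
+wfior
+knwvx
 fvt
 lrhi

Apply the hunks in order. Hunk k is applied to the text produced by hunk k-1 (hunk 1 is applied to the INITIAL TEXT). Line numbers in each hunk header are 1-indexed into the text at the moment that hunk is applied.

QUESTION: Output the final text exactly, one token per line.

Hunk 1: at line 5 remove [yhqnk,ptg,gigqt] add [arx] -> 10 lines: czx gaawt soc zntt obl arx wcb din lrhi gfv
Hunk 2: at line 1 remove [soc] add [ofok,vchgm,kfi] -> 12 lines: czx gaawt ofok vchgm kfi zntt obl arx wcb din lrhi gfv
Hunk 3: at line 9 remove [din] add [fvt] -> 12 lines: czx gaawt ofok vchgm kfi zntt obl arx wcb fvt lrhi gfv
Hunk 4: at line 8 remove [wcb] add [wag,igfzv,wayob] -> 14 lines: czx gaawt ofok vchgm kfi zntt obl arx wag igfzv wayob fvt lrhi gfv
Hunk 5: at line 2 remove [vchgm] add [fnwu] -> 14 lines: czx gaawt ofok fnwu kfi zntt obl arx wag igfzv wayob fvt lrhi gfv
Hunk 6: at line 8 remove [igfzv,wayob] add [wfior,knwvx] -> 14 lines: czx gaawt ofok fnwu kfi zntt obl arx wag wfior knwvx fvt lrhi gfv

Answer: czx
gaawt
ofok
fnwu
kfi
zntt
obl
arx
wag
wfior
knwvx
fvt
lrhi
gfv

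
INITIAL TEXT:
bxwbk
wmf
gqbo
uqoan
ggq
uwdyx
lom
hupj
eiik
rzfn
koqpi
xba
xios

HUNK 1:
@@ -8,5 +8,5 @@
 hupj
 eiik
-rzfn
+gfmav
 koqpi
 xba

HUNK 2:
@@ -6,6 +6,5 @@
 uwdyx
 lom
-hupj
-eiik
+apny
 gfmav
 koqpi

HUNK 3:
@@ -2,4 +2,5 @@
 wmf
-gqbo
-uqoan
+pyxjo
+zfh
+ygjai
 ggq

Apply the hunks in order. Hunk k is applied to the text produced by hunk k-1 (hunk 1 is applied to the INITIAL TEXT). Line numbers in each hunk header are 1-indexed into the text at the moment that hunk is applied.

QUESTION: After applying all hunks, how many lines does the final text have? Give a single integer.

Answer: 13

Derivation:
Hunk 1: at line 8 remove [rzfn] add [gfmav] -> 13 lines: bxwbk wmf gqbo uqoan ggq uwdyx lom hupj eiik gfmav koqpi xba xios
Hunk 2: at line 6 remove [hupj,eiik] add [apny] -> 12 lines: bxwbk wmf gqbo uqoan ggq uwdyx lom apny gfmav koqpi xba xios
Hunk 3: at line 2 remove [gqbo,uqoan] add [pyxjo,zfh,ygjai] -> 13 lines: bxwbk wmf pyxjo zfh ygjai ggq uwdyx lom apny gfmav koqpi xba xios
Final line count: 13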